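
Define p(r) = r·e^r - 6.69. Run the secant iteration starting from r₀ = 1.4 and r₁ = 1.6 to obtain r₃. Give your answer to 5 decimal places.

1.49660

p(1.4) = -1.0127200, p(1.6) = 1.2348519
r₂ = 1.6000000 − 1.2348519·(1.6000000 − 1.4000000) / (1.2348519 − (-1.0127200)) = 1.6000000 − (0.2469704)/(2.2475719) = 1.4901168
p(1.4901168) = -0.0774370
r₃ = 1.4901168 − (-0.0774370)·(1.4901168 − 1.6000000) / (-0.0774370 − 1.2348519) = 1.4901168 − (0.0085090)/(-1.3122889) = 1.4966009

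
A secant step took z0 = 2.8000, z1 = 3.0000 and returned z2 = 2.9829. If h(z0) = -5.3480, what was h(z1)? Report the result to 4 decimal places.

The secant line through (2.8000, -5.3480) and (3.0000, h(z1)) crosses zero at z2 = 2.9829.
So (2.8000, -5.3480), (3.0000, h(z1)), (2.9829, 0) are collinear:
h(z1) = -5.3480 · (3.0000 − 2.9829) / (2.8000 − 2.9829) = -5.3480 · (0.017100)/(-0.182900) = 0.500004

0.5000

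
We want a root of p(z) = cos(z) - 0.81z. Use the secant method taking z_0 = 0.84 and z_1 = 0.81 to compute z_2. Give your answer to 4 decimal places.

p(0.84) = -0.012937, p(0.81) = 0.033398
z_2 = 0.810000 − 0.033398·(0.810000 − 0.840000) / (0.033398 − (-0.012937)) = 0.810000 − (-0.001002)/(0.046336) = 0.831624

0.8316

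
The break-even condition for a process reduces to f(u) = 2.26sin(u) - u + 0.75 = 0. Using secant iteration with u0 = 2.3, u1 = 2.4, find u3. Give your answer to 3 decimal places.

2.353

f(2.3) = 0.13529, f(2.4) = -0.12345
u2 = 2.40000 − (-0.12345)·(2.40000 − 2.30000) / (-0.12345 − 0.13529) = 2.40000 − (-0.01235)/(-0.25875) = 2.35229
f(2.35229) = 0.00200
u3 = 2.35229 − 0.00200·(2.35229 − 2.40000) / (0.00200 − (-0.12345)) = 2.35229 − (-0.00010)/(0.12546) = 2.35305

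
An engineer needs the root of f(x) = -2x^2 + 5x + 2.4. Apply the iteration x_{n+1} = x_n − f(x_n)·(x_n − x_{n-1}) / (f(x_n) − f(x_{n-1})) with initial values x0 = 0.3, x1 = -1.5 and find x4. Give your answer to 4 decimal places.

f(0.3) = 3.720000, f(-1.5) = -9.600000
x2 = -1.500000 − (-9.600000)·(-1.500000 − 0.300000) / (-9.600000 − 3.720000) = -1.500000 − (17.280000)/(-13.320000) = -0.202703
f(-0.202703) = 1.304310
x3 = -0.202703 − 1.304310·(-0.202703 − (-1.500000)) / (1.304310 − (-9.600000)) = -0.202703 − (1.692077)/(10.904310) = -0.357878
f(-0.357878) = 0.354458
x4 = -0.357878 − 0.354458·(-0.357878 − (-0.202703)) / (0.354458 − 1.304310) = -0.357878 − (-0.055003)/(-0.949852) = -0.415785

-0.4158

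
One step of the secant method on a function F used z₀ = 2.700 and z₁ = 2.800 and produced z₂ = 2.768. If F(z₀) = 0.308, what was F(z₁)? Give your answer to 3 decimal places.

The secant line through (2.700, 0.308) and (2.800, F(z₁)) crosses zero at z₂ = 2.768.
So (2.700, 0.308), (2.800, F(z₁)), (2.768, 0) are collinear:
F(z₁) = 0.308 · (2.800 − 2.768) / (2.700 − 2.768) = 0.308 · (0.03200)/(-0.06800) = -0.14494

-0.145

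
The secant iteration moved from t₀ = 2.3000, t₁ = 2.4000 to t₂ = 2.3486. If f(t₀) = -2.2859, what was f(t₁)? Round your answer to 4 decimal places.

2.4176

The secant line through (2.3000, -2.2859) and (2.4000, f(t₁)) crosses zero at t₂ = 2.3486.
So (2.3000, -2.2859), (2.4000, f(t₁)), (2.3486, 0) are collinear:
f(t₁) = -2.2859 · (2.4000 − 2.3486) / (2.3000 − 2.3486) = -2.2859 · (0.051400)/(-0.048600) = 2.417598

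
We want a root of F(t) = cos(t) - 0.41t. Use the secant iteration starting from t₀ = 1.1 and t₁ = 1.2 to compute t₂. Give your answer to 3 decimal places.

F(1.1) = 0.00260, F(1.2) = -0.12964
t₂ = 1.20000 − (-0.12964)·(1.20000 − 1.10000) / (-0.12964 − 0.00260) = 1.20000 − (-0.01296)/(-0.13224) = 1.10196

1.102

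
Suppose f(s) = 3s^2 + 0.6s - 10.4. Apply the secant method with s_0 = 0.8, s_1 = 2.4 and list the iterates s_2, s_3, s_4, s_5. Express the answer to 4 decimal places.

1.5843, 1.7372, 1.7660, 1.7646

f(0.8) = -8.000000, f(2.4) = 8.320000
s_2 = 2.400000 − 8.320000·(2.400000 − 0.800000) / (8.320000 − (-8.000000)) = 2.400000 − (13.312000)/(16.320000) = 1.584314
f(1.584314) = -1.919262
s_3 = 1.584314 − (-1.919262)·(1.584314 − 2.400000) / (-1.919262 − 8.320000) = 1.584314 − (1.565516)/(-10.239262) = 1.737207
f(1.737207) = -0.304010
s_4 = 1.737207 − (-0.304010)·(1.737207 − 1.584314) / (-0.304010 − (-1.919262)) = 1.737207 − (-0.046481)/(1.615252) = 1.765984
f(1.765984) = 0.015683
s_5 = 1.765984 − 0.015683·(1.765984 − 1.737207) / (0.015683 − (-0.304010)) = 1.765984 − (0.000451)/(0.319693) = 1.764572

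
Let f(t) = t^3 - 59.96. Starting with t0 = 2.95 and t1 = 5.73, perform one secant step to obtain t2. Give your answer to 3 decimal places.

3.537

f(2.95) = -34.28762, f(5.73) = 128.17252
t2 = 5.73000 − 128.17252·(5.73000 − 2.95000) / (128.17252 − (-34.28762)) = 5.73000 − (356.31960)/(162.46014) = 3.53673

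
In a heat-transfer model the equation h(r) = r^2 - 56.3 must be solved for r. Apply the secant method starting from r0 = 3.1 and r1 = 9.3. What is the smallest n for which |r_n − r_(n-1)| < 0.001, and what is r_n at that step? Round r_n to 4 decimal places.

n = 6, r_n = 7.5033

h(3.1) = -46.690000, h(9.3) = 30.190000
r2 = 9.300000 − 30.190000·(6.200000)/(76.880000) = 6.865323;  |Δ| = 2.434677
h(6.865323) = -9.167346
r3 = 6.865323 − (-9.167346)·(-2.434677)/(-39.357346) = 7.432422;  |Δ| = 0.567099
h(7.432422) = -1.059102
r4 = 7.432422 − (-1.059102)·(0.567099)/(8.108243) = 7.506497;  |Δ| = 0.074075
h(7.506497) = 0.047495
r5 = 7.506497 − 0.047495·(0.074075)/(1.106597) = 7.503318;  |Δ| = 0.003179
h(7.503318) = -0.000225
r6 = 7.503318 − (-0.000225)·(-0.003179)/(-0.047720) = 7.503333;  |Δ| = 0.000015
|r6 − r5| = 0.000015 < 0.001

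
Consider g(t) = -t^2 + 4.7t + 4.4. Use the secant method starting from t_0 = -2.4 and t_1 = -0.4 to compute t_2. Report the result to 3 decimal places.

g(-2.4) = -12.64000, g(-0.4) = 2.36000
t_2 = -0.40000 − 2.36000·(-0.40000 − (-2.40000)) / (2.36000 − (-12.64000)) = -0.40000 − (4.72000)/(15.00000) = -0.71467

-0.715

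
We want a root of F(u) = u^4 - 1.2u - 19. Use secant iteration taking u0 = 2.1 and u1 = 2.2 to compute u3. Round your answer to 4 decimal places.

2.1554

F(2.1) = -2.071900, F(2.2) = 1.785600
u2 = 2.200000 − 1.785600·(2.200000 − 2.100000) / (1.785600 − (-2.071900)) = 2.200000 − (0.178560)/(3.857500) = 2.153711
F(2.153711) = -0.069041
u3 = 2.153711 − (-0.069041)·(2.153711 − 2.200000) / (-0.069041 − 1.785600) = 2.153711 − (0.003196)/(-1.854641) = 2.155434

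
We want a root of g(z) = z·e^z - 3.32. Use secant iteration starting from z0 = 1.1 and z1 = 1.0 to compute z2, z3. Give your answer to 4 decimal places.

g(1.1) = -0.015417, g(1.0) = -0.601718
z2 = 1.000000 − (-0.601718)·(1.000000 − 1.100000) / (-0.601718 − (-0.015417)) = 1.000000 − (0.060172)/(-0.586301) = 1.102630
g(1.102630) = 0.001204
z3 = 1.102630 − 0.001204·(1.102630 − 1.000000) / (0.001204 − (-0.601718)) = 1.102630 − (0.000124)/(0.602923) = 1.102425

1.1026, 1.1024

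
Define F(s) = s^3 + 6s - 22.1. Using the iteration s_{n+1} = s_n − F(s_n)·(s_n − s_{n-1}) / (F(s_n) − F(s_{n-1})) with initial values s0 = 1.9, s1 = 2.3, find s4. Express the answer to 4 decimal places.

F(1.9) = -3.841000, F(2.3) = 3.867000
s2 = 2.300000 − 3.867000·(2.300000 − 1.900000) / (3.867000 − (-3.841000)) = 2.300000 − (1.546800)/(7.708000) = 2.099325
F(2.099325) = -0.251970
s3 = 2.099325 − (-0.251970)·(2.099325 − 2.300000) / (-0.251970 − 3.867000) = 2.099325 − (0.050564)/(-4.118970) = 2.111601
F(2.111601) = -0.015058
s4 = 2.111601 − (-0.015058)·(2.111601 − 2.099325) / (-0.015058 − (-0.251970)) = 2.111601 − (-0.000185)/(0.236912) = 2.112382

2.1124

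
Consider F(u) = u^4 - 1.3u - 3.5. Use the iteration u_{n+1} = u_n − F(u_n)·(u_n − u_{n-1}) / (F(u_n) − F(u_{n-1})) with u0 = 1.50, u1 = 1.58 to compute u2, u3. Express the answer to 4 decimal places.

F(1.50) = -0.387500, F(1.58) = 0.678013
u2 = 1.580000 − 0.678013·(1.580000 − 1.500000) / (0.678013 − (-0.387500)) = 1.580000 − (0.054241)/(1.065513) = 1.529094
F(1.529094) = -0.020978
u3 = 1.529094 − (-0.020978)·(1.529094 − 1.580000) / (-0.020978 − 0.678013) = 1.529094 − (0.001068)/(-0.698991) = 1.530622

1.5291, 1.5306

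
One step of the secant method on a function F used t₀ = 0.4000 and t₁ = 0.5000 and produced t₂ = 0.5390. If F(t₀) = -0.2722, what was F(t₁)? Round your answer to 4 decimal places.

-0.0764

The secant line through (0.4000, -0.2722) and (0.5000, F(t₁)) crosses zero at t₂ = 0.5390.
So (0.4000, -0.2722), (0.5000, F(t₁)), (0.5390, 0) are collinear:
F(t₁) = -0.2722 · (0.5000 − 0.5390) / (0.4000 − 0.5390) = -0.2722 · (-0.039000)/(-0.139000) = -0.076373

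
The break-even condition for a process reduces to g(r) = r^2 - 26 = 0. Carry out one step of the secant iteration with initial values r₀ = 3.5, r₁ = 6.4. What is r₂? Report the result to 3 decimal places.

g(3.5) = -13.75000, g(6.4) = 14.96000
r₂ = 6.40000 − 14.96000·(6.40000 − 3.50000) / (14.96000 − (-13.75000)) = 6.40000 − (43.38400)/(28.71000) = 4.88889

4.889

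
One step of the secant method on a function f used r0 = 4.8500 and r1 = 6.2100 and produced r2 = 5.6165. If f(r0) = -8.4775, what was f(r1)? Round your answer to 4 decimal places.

6.5641

The secant line through (4.8500, -8.4775) and (6.2100, f(r1)) crosses zero at r2 = 5.6165.
So (4.8500, -8.4775), (6.2100, f(r1)), (5.6165, 0) are collinear:
f(r1) = -8.4775 · (6.2100 − 5.6165) / (4.8500 − 5.6165) = -8.4775 · (0.593500)/(-0.766500) = 6.564118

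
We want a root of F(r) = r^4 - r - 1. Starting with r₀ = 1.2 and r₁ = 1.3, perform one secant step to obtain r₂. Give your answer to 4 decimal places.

F(1.2) = -0.126400, F(1.3) = 0.556100
r₂ = 1.300000 − 0.556100·(1.300000 − 1.200000) / (0.556100 − (-0.126400)) = 1.300000 − (0.055610)/(0.682500) = 1.218520

1.2185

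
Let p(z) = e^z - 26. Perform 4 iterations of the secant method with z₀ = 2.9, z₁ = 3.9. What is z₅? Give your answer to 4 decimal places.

p(2.9) = -7.825855, p(3.9) = 23.402449
z₂ = 3.900000 − 23.402449·(3.900000 − 2.900000) / (23.402449 − (-7.825855)) = 3.900000 − (23.402449)/(31.228304) = 3.150601
p(3.150601) = -2.649898
z₃ = 3.150601 − (-2.649898)·(3.150601 − 3.900000) / (-2.649898 − 23.402449) = 3.150601 − (1.985830)/(-26.052347) = 3.226826
p(3.226826) = -0.800455
z₄ = 3.226826 − (-0.800455)·(3.226826 − 3.150601) / (-0.800455 − (-2.649898)) = 3.226826 − (-0.061014)/(1.849444) = 3.259817
p(3.259817) = 0.044760
z₅ = 3.259817 − 0.044760·(3.259817 − 3.226826) / (0.044760 − (-0.800455)) = 3.259817 − (0.001477)/(0.845215) = 3.258070

3.2581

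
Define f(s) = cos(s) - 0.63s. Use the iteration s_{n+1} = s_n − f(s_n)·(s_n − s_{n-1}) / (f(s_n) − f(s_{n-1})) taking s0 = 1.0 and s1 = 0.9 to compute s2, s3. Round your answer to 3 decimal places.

f(1.0) = -0.08970, f(0.9) = 0.05461
s2 = 0.90000 − 0.05461·(0.90000 − 1.00000) / (0.05461 − (-0.08970)) = 0.90000 − (-0.00546)/(0.14431) = 0.93784
f(0.93784) = 0.00069
s3 = 0.93784 − 0.00069·(0.93784 − 0.90000) / (0.00069 − 0.05461) = 0.93784 − (0.00003)/(-0.05392) = 0.93833

0.938, 0.938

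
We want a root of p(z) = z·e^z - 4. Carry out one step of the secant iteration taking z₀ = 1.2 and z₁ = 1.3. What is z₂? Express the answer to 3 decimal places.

p(1.2) = -0.01586, p(1.3) = 0.77009
z₂ = 1.30000 − 0.77009·(1.30000 − 1.20000) / (0.77009 − (-0.01586)) = 1.30000 − (0.07701)/(0.78595) = 1.20202

1.202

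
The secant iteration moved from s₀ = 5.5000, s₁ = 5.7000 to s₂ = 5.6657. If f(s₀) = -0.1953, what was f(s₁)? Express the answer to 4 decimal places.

0.0404

The secant line through (5.5000, -0.1953) and (5.7000, f(s₁)) crosses zero at s₂ = 5.6657.
So (5.5000, -0.1953), (5.7000, f(s₁)), (5.6657, 0) are collinear:
f(s₁) = -0.1953 · (5.7000 − 5.6657) / (5.5000 − 5.6657) = -0.1953 · (0.034300)/(-0.165700) = 0.040427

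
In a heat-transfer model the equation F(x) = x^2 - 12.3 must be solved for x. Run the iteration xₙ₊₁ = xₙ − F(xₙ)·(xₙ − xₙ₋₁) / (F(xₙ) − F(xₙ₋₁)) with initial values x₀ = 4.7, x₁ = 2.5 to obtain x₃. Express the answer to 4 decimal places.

3.5359

F(4.7) = 9.790000, F(2.5) = -6.050000
x₂ = 2.500000 − (-6.050000)·(2.500000 − 4.700000) / (-6.050000 − 9.790000) = 2.500000 − (13.310000)/(-15.840000) = 3.340278
F(3.340278) = -1.142544
x₃ = 3.340278 − (-1.142544)·(3.340278 − 2.500000) / (-1.142544 − (-6.050000)) = 3.340278 − (-0.960055)/(4.907456) = 3.535910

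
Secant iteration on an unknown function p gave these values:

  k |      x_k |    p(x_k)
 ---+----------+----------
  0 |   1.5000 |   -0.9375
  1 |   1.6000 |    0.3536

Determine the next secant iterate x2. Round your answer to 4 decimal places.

1.5726

x2 = 1.6000 − 0.3536·(1.6000 − 1.5000) / (0.3536 − (-0.9375))
   = 1.6000 − (0.035360)/(1.291100) = 1.572613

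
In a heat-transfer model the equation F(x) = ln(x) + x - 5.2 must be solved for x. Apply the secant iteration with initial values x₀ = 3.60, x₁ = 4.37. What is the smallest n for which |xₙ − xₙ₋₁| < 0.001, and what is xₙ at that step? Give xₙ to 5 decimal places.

n = 4, xₙ = 3.85153

F(3.60) = -0.3190662, F(4.37) = 0.6447630
x₂ = 4.3700000 − 0.6447630·(0.7700000)/(0.9638292) = 3.8549009;  |Δ| = 0.5150991
F(3.8549009) = 0.0042462
x₃ = 3.8549009 − 0.0042462·(-0.5150991)/(-0.6405168) = 3.8514861;  |Δ| = 0.0034148
F(3.8514861) = -0.0000548
x₄ = 3.8514861 − (-0.0000548)·(-0.0034148)/(-0.0043010) = 3.8515296;  |Δ| = 0.0000435
|x₄ − x₃| = 0.0000435 < 0.001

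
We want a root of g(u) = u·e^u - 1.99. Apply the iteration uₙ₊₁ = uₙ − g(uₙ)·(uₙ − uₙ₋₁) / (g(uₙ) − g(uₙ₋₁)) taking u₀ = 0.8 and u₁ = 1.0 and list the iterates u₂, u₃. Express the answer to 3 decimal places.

0.845, 0.850

g(0.8) = -0.20957, g(1.0) = 0.72828
u₂ = 1.00000 − 0.72828·(1.00000 − 0.80000) / (0.72828 − (-0.20957)) = 1.00000 − (0.14566)/(0.93785) = 0.84469
g(0.84469) = -0.02419
u₃ = 0.84469 − (-0.02419)·(0.84469 − 1.00000) / (-0.02419 − 0.72828) = 0.84469 − (0.00376)/(-0.75247) = 0.84968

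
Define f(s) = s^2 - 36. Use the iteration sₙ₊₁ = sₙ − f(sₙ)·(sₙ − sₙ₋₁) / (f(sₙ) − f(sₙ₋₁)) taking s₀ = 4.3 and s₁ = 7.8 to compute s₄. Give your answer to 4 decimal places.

f(4.3) = -17.510000, f(7.8) = 24.840000
s₂ = 7.800000 − 24.840000·(7.800000 − 4.300000) / (24.840000 − (-17.510000)) = 7.800000 − (86.940000)/(42.350000) = 5.747107
f(5.747107) = -2.970756
s₃ = 5.747107 − (-2.970756)·(5.747107 − 7.800000) / (-2.970756 − 24.840000) = 5.747107 − (6.098643)/(-27.810756) = 5.966398
f(5.966398) = -0.402092
s₄ = 5.966398 − (-0.402092)·(5.966398 − 5.747107) / (-0.402092 − (-2.970756)) = 5.966398 − (-0.088175)/(2.568664) = 6.000725

6.0007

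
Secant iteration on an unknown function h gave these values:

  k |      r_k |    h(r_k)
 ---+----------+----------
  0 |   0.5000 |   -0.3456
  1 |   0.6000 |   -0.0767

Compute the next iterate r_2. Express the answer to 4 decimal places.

0.6285

r_2 = 0.6000 − (-0.0767)·(0.6000 − 0.5000) / (-0.0767 − (-0.3456))
   = 0.6000 − (-0.007670)/(0.268900) = 0.628524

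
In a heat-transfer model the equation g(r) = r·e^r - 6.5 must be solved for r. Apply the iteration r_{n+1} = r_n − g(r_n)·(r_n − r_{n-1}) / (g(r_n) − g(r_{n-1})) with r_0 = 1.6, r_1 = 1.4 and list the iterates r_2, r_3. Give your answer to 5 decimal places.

1.47321, 1.48024

g(1.6) = 1.4248519, g(1.4) = -0.8227200
r_2 = 1.4000000 − (-0.8227200)·(1.4000000 − 1.6000000) / (-0.8227200 − 1.4248519) = 1.4000000 − (0.1645440)/(-2.2475719) = 1.4732097
g(1.4732097) = -0.0720662
r_3 = 1.4732097 − (-0.0720662)·(1.4732097 − 1.4000000) / (-0.0720662 − (-0.8227200)) = 1.4732097 − (-0.0052759)/(0.7506538) = 1.4802381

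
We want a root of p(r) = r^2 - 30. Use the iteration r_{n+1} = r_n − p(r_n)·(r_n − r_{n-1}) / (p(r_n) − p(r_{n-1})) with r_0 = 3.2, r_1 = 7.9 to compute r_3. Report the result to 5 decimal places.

5.38373

p(3.2) = -19.7600000, p(7.9) = 32.4100000
r_2 = 7.9000000 − 32.4100000·(7.9000000 − 3.2000000) / (32.4100000 − (-19.7600000)) = 7.9000000 − (152.3270000)/(52.1700000) = 4.9801802
p(4.9801802) = -5.1978054
r_3 = 4.9801802 − (-5.1978054)·(4.9801802 − 7.9000000) / (-5.1978054 − 32.4100000) = 4.9801802 − (15.1766551)/(-37.6078054) = 5.3837309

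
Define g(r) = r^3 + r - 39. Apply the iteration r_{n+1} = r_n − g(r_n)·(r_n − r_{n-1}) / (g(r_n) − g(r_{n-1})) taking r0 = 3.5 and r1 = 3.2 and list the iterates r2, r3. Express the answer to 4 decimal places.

3.2874, 3.2931

g(3.5) = 7.375000, g(3.2) = -3.032000
r2 = 3.200000 − (-3.032000)·(3.200000 − 3.500000) / (-3.032000 − 7.375000) = 3.200000 − (0.909600)/(-10.407000) = 3.287403
g(3.287403) = -0.185582
r3 = 3.287403 − (-0.185582)·(3.287403 − 3.200000) / (-0.185582 − (-3.032000)) = 3.287403 − (-0.016220)/(2.846418) = 3.293101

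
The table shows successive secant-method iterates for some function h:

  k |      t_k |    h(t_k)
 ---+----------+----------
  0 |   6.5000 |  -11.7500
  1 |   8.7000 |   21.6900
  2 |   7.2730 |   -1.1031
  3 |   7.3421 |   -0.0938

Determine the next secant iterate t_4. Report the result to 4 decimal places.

t_4 = 7.3421 − (-0.0938)·(7.3421 − 7.2730) / (-0.0938 − (-1.1031))
   = 7.3421 − (-0.006482)/(1.009300) = 7.348522

7.3485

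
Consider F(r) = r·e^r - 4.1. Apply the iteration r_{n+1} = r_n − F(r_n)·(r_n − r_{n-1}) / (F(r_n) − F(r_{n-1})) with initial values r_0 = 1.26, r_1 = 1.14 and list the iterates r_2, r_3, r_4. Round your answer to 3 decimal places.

F(1.26) = 0.34203, F(1.14) = -0.53548
r_2 = 1.14000 − (-0.53548)·(1.14000 − 1.26000) / (-0.53548 − 0.34203) = 1.14000 − (0.06426)/(-0.87752) = 1.21323
F(1.21323) = -0.01831
r_3 = 1.21323 − (-0.01831)·(1.21323 − 1.14000) / (-0.01831 − (-0.53548)) = 1.21323 − (-0.00134)/(0.51717) = 1.21582
F(1.21582) = 0.00103
r_4 = 1.21582 − 0.00103·(1.21582 − 1.21323) / (0.00103 − (-0.01831)) = 1.21582 − (0.00000)/(0.01934) = 1.21568

1.213, 1.216, 1.216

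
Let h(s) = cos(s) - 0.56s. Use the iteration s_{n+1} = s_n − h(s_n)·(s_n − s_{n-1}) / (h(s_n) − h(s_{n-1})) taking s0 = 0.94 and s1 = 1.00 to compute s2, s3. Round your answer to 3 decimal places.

0.986, 0.986

h(0.94) = 0.06339, h(1.00) = -0.01970
s2 = 1.00000 − (-0.01970)·(1.00000 − 0.94000) / (-0.01970 − 0.06339) = 1.00000 − (-0.00118)/(-0.08309) = 0.98578
h(0.98578) = 0.00018
s3 = 0.98578 − 0.00018·(0.98578 − 1.00000) / (0.00018 − (-0.01970)) = 0.98578 − (0.00000)/(0.01988) = 0.98591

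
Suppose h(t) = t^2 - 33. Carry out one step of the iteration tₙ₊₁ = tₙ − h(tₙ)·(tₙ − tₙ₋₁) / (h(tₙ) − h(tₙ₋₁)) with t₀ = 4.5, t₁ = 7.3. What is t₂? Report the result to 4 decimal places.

h(4.5) = -12.750000, h(7.3) = 20.290000
t₂ = 7.300000 − 20.290000·(7.300000 − 4.500000) / (20.290000 − (-12.750000)) = 7.300000 − (56.812000)/(33.040000) = 5.580508

5.5805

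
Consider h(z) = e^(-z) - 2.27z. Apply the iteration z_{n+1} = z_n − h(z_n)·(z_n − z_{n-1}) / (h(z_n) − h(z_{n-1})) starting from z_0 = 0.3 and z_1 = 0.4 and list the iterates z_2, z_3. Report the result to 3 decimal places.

0.320, 0.320

h(0.3) = 0.05982, h(0.4) = -0.23768
z_2 = 0.40000 − (-0.23768)·(0.40000 − 0.30000) / (-0.23768 − 0.05982) = 0.40000 − (-0.02377)/(-0.29750) = 0.32011
h(0.32011) = -0.00057
z_3 = 0.32011 − (-0.00057)·(0.32011 − 0.40000) / (-0.00057 − (-0.23768)) = 0.32011 − (0.00005)/(0.23711) = 0.31991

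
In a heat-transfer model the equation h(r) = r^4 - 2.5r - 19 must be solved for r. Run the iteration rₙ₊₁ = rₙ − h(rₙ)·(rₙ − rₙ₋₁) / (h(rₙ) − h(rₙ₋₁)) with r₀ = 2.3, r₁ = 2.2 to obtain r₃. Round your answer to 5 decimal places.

h(2.3) = 3.2341000, h(2.2) = -1.0744000
r₂ = 2.2000000 − (-1.0744000)·(2.2000000 − 2.3000000) / (-1.0744000 − 3.2341000) = 2.2000000 − (0.1074400)/(-4.3085000) = 2.2249368
h(2.2249368) = -0.0564406
r₃ = 2.2249368 − (-0.0564406)·(2.2249368 − 2.2000000) / (-0.0564406 − (-1.0744000)) = 2.2249368 − (-0.0014074)/(1.0179594) = 2.2263194

2.22632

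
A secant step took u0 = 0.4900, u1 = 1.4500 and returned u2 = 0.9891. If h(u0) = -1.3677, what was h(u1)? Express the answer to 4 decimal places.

The secant line through (0.4900, -1.3677) and (1.4500, h(u1)) crosses zero at u2 = 0.9891.
So (0.4900, -1.3677), (1.4500, h(u1)), (0.9891, 0) are collinear:
h(u1) = -1.3677 · (1.4500 − 0.9891) / (0.4900 − 0.9891) = -1.3677 · (0.460900)/(-0.499100) = 1.263019

1.2630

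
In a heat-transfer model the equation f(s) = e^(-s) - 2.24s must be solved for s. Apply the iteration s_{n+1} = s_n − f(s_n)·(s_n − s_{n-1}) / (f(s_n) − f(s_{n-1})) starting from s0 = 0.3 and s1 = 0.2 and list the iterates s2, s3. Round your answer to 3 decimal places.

f(0.3) = 0.06882, f(0.2) = 0.37073
s2 = 0.20000 − 0.37073·(0.20000 − 0.30000) / (0.37073 − 0.06882) = 0.20000 − (-0.03707)/(0.30191) = 0.32279
f(0.32279) = 0.00106
s3 = 0.32279 − 0.00106·(0.32279 − 0.20000) / (0.00106 − 0.37073) = 0.32279 − (0.00013)/(-0.36967) = 0.32315

0.323, 0.323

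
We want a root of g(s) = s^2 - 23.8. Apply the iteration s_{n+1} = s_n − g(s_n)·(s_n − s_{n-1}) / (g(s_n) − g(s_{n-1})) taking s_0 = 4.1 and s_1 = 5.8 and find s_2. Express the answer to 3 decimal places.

g(4.1) = -6.99000, g(5.8) = 9.84000
s_2 = 5.80000 − 9.84000·(5.80000 − 4.10000) / (9.84000 − (-6.99000)) = 5.80000 − (16.72800)/(16.83000) = 4.80606

4.806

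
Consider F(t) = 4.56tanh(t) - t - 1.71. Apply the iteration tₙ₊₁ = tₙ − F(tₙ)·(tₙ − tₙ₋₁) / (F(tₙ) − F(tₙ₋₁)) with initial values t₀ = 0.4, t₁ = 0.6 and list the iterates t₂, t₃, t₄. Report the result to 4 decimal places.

F(0.4) = -0.377433, F(0.6) = 0.138946
t₂ = 0.600000 − 0.138946·(0.600000 − 0.400000) / (0.138946 − (-0.377433)) = 0.600000 − (0.027789)/(0.516379) = 0.546184
F(0.546184) = 0.013123
t₃ = 0.546184 − 0.013123·(0.546184 − 0.600000) / (0.013123 − 0.138946) = 0.546184 − (-0.000706)/(-0.125823) = 0.540572
F(0.540572) = -0.000574
t₄ = 0.540572 − (-0.000574)·(0.540572 − 0.546184) / (-0.000574 − 0.013123) = 0.540572 − (0.000003)/(-0.013696) = 0.540807

0.5462, 0.5406, 0.5408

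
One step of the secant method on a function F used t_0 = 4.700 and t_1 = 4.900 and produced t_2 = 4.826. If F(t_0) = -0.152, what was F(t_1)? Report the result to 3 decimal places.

The secant line through (4.700, -0.152) and (4.900, F(t_1)) crosses zero at t_2 = 4.826.
So (4.700, -0.152), (4.900, F(t_1)), (4.826, 0) are collinear:
F(t_1) = -0.152 · (4.900 − 4.826) / (4.700 − 4.826) = -0.152 · (0.07400)/(-0.12600) = 0.08927

0.089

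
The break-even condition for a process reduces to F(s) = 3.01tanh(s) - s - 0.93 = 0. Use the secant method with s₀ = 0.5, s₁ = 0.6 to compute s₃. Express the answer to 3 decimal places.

F(0.5) = -0.03903, F(0.6) = 0.08652
s₂ = 0.60000 − 0.08652·(0.60000 − 0.50000) / (0.08652 − (-0.03903)) = 0.60000 − (0.00865)/(0.12555) = 0.53109
F(0.53109) = 0.00241
s₃ = 0.53109 − 0.00241·(0.53109 − 0.60000) / (0.00241 − 0.08652) = 0.53109 − (-0.00017)/(-0.08411) = 0.52911

0.529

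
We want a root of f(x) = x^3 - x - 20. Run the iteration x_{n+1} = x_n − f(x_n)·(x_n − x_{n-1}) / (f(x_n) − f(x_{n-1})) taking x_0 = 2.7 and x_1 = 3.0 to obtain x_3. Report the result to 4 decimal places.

f(2.7) = -3.017000, f(3.0) = 4.000000
x_2 = 3.000000 − 4.000000·(3.000000 − 2.700000) / (4.000000 − (-3.017000)) = 3.000000 − (1.200000)/(7.017000) = 2.828987
f(2.828987) = -0.188136
x_3 = 2.828987 − (-0.188136)·(2.828987 − 3.000000) / (-0.188136 − 4.000000) = 2.828987 − (0.032174)/(-4.188136) = 2.836669

2.8367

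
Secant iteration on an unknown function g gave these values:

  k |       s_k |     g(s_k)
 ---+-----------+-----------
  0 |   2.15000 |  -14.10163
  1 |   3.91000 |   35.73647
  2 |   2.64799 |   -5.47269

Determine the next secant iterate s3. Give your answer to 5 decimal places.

s3 = 2.64799 − (-5.47269)·(2.64799 − 3.91000) / (-5.47269 − 35.73647)
   = 2.64799 − (6.9065895)/(-41.2091600) = 2.8155884

2.81559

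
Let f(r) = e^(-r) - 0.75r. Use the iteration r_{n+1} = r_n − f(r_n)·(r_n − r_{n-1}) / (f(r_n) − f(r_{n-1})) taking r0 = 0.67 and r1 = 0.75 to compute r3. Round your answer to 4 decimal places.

0.6773

f(0.67) = 0.009209, f(0.75) = -0.090133
r2 = 0.750000 − (-0.090133)·(0.750000 − 0.670000) / (-0.090133 − 0.009209) = 0.750000 − (-0.007211)/(-0.099342) = 0.677416
f(0.677416) = -0.000134
r3 = 0.677416 − (-0.000134)·(0.677416 − 0.750000) / (-0.000134 − (-0.090133)) = 0.677416 − (0.000010)/(0.090000) = 0.677308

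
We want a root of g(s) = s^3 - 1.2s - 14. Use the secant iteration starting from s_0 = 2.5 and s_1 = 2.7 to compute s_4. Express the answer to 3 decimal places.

g(2.5) = -1.37500, g(2.7) = 2.44300
s_2 = 2.70000 − 2.44300·(2.70000 − 2.50000) / (2.44300 − (-1.37500)) = 2.70000 − (0.48860)/(3.81800) = 2.57203
g(2.57203) = -0.07164
s_3 = 2.57203 − (-0.07164)·(2.57203 − 2.70000) / (-0.07164 − 2.44300) = 2.57203 − (0.00917)/(-2.51464) = 2.57567
g(2.57567) = -0.00356
s_4 = 2.57567 − (-0.00356)·(2.57567 − 2.57203) / (-0.00356 − (-0.07164)) = 2.57567 − (-0.00001)/(0.06808) = 2.57586

2.576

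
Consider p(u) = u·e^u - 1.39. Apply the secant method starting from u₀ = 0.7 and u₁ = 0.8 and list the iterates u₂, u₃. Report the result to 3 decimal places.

0.695, 0.694

p(0.7) = 0.01963, p(0.8) = 0.39043
u₂ = 0.80000 − 0.39043·(0.80000 − 0.70000) / (0.39043 − 0.01963) = 0.80000 − (0.03904)/(0.37081) = 0.69471
p(0.69471) = 0.00158
u₃ = 0.69471 − 0.00158·(0.69471 − 0.80000) / (0.00158 − 0.39043) = 0.69471 − (-0.00017)/(-0.38885) = 0.69428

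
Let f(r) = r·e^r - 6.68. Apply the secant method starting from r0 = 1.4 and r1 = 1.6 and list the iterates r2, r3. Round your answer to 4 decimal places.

f(1.4) = -1.002720, f(1.6) = 1.244852
r2 = 1.600000 − 1.244852·(1.600000 − 1.400000) / (1.244852 − (-1.002720)) = 1.600000 − (0.248970)/(2.247572) = 1.489227
f(1.489227) = -0.077264
r3 = 1.489227 − (-0.077264)·(1.489227 − 1.600000) / (-0.077264 − 1.244852) = 1.489227 − (0.008559)/(-1.322116) = 1.495700

1.4892, 1.4957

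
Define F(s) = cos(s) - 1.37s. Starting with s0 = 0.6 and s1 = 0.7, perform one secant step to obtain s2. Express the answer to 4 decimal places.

0.6017

F(0.6) = 0.003336, F(0.7) = -0.194158
s2 = 0.700000 − (-0.194158)·(0.700000 − 0.600000) / (-0.194158 − 0.003336) = 0.700000 − (-0.019416)/(-0.197493) = 0.601689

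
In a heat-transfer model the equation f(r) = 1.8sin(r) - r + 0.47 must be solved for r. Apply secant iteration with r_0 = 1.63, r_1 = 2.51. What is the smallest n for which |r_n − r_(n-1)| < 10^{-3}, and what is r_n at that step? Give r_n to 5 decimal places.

n = 5, r_n = 2.05939

f(1.63) = 0.6368464, f(2.51) = -0.9772243
r_2 = 2.5100000 − (-0.9772243)·(0.8800000)/(-1.6140707) = 1.9772120;  |Δ| = 0.5327880
f(1.9772120) = 0.1461665
r_3 = 1.9772120 − 0.1461665·(-0.5327880)/(1.1233909) = 2.0465341;  |Δ| = 0.0693221
f(2.0465341) = 0.0235850
r_4 = 2.0465341 − 0.0235850·(0.0693221)/(-0.1225815) = 2.0598719;  |Δ| = 0.0133377
f(2.0598719) = -0.0008902
r_5 = 2.0598719 − (-0.0008902)·(0.0133377)/(-0.0244753) = 2.0593867;  |Δ| = 0.0004851
|r_5 − r_4| = 0.0004851 < 10^{-3}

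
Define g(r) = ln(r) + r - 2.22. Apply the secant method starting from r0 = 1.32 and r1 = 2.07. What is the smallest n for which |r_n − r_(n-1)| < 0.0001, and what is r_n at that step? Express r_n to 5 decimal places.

n = 5, r_n = 1.69331

g(1.32) = -0.6223683, g(2.07) = 0.5775486
r2 = 2.0700000 − 0.5775486·(0.7500000)/(1.1999169) = 1.7090071;  |Δ| = 0.3609929
g(1.7090071) = 0.0249197
r3 = 1.7090071 − 0.0249197·(-0.3609929)/(-0.5526289) = 1.6927289;  |Δ| = 0.0162782
g(1.6927289) = -0.0009292
r4 = 1.6927289 − (-0.0009292)·(-0.0162782)/(-0.0258489) = 1.6933140;  |Δ| = 0.0005852
g(1.6933140) = 0.0000016
r5 = 1.6933140 − 0.0000016·(0.0005852)/(0.0009308) = 1.6933130;  |Δ| = 0.0000010
|r5 − r4| = 0.0000010 < 0.0001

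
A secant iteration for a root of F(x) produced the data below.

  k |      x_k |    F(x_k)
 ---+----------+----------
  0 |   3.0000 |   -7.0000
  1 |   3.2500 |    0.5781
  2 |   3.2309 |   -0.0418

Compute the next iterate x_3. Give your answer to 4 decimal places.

3.2322

x_3 = 3.2309 − (-0.0418)·(3.2309 − 3.2500) / (-0.0418 − 0.5781)
   = 3.2309 − (0.000798)/(-0.619900) = 3.232188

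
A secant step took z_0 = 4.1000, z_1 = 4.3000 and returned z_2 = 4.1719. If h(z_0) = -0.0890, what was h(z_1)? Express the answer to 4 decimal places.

0.1586

The secant line through (4.1000, -0.0890) and (4.3000, h(z_1)) crosses zero at z_2 = 4.1719.
So (4.1000, -0.0890), (4.3000, h(z_1)), (4.1719, 0) are collinear:
h(z_1) = -0.0890 · (4.3000 − 4.1719) / (4.1000 − 4.1719) = -0.0890 · (0.128100)/(-0.071900) = 0.158566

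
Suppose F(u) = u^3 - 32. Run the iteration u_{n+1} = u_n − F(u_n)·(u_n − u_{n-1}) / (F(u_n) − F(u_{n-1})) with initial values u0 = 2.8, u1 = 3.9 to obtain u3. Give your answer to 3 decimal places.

3.159

F(2.8) = -10.04800, F(3.9) = 27.31900
u2 = 3.90000 − 27.31900·(3.90000 − 2.80000) / (27.31900 − (-10.04800)) = 3.90000 − (30.05090)/(37.36700) = 3.09579
F(3.09579) = -2.33020
u3 = 3.09579 − (-2.33020)·(3.09579 − 3.90000) / (-2.33020 − 27.31900) = 3.09579 − (1.87397)/(-29.64920) = 3.15900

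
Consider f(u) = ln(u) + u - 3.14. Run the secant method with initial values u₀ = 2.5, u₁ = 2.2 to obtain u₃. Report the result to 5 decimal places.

2.30495

f(2.5) = 0.2762907, f(2.2) = -0.1515426
u₂ = 2.2000000 − (-0.1515426)·(2.2000000 − 2.5000000) / (-0.1515426 − 0.2762907) = 2.2000000 − (0.0454628)/(-0.4278334) = 2.3062628
f(2.3062628) = 0.0018912
u₃ = 2.3062628 − 0.0018912·(2.3062628 − 2.2000000) / (0.0018912 − (-0.1515426)) = 2.3062628 − (0.0002010)/(0.1534339) = 2.3049530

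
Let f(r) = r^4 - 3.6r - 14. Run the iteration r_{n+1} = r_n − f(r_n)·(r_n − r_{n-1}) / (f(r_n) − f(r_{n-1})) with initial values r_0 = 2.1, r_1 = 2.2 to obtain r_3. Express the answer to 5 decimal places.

f(2.1) = -2.1119000, f(2.2) = 1.5056000
r_2 = 2.2000000 − 1.5056000·(2.2000000 − 2.1000000) / (1.5056000 − (-2.1119000)) = 2.2000000 − (0.1505600)/(3.6175000) = 2.1583801
f(2.1583801) = -0.0675711
r_3 = 2.1583801 − (-0.0675711)·(2.1583801 − 2.2000000) / (-0.0675711 − 1.5056000) = 2.1583801 − (0.0028123)/(-1.5731711) = 2.1601678

2.16017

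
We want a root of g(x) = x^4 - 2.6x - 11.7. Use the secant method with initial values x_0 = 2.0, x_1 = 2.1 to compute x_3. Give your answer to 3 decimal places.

g(2.0) = -0.90000, g(2.1) = 2.28810
x_2 = 2.10000 − 2.28810·(2.10000 − 2.00000) / (2.28810 − (-0.90000)) = 2.10000 − (0.22881)/(3.18810) = 2.02823
g(2.02823) = -0.05073
x_3 = 2.02823 − (-0.05073)·(2.02823 − 2.10000) / (-0.05073 − 2.28810) = 2.02823 − (0.00364)/(-2.33883) = 2.02979

2.030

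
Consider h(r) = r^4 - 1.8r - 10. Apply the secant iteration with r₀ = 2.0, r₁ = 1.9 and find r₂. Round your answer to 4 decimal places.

h(2.0) = 2.400000, h(1.9) = -0.387900
r₂ = 1.900000 − (-0.387900)·(1.900000 − 2.000000) / (-0.387900 − 2.400000) = 1.900000 − (0.038790)/(-2.787900) = 1.913914

1.9139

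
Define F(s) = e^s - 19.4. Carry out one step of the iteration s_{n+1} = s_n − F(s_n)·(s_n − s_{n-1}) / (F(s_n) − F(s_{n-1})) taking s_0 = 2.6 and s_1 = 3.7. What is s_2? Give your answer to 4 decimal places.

2.8420

F(2.6) = -5.936262, F(3.7) = 21.047304
s_2 = 3.700000 − 21.047304·(3.700000 − 2.600000) / (21.047304 − (-5.936262)) = 3.700000 − (23.152035)/(26.983566) = 2.841995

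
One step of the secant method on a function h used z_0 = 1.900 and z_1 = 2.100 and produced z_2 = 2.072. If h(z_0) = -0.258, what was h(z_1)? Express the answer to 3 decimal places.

The secant line through (1.900, -0.258) and (2.100, h(z_1)) crosses zero at z_2 = 2.072.
So (1.900, -0.258), (2.100, h(z_1)), (2.072, 0) are collinear:
h(z_1) = -0.258 · (2.100 − 2.072) / (1.900 − 2.072) = -0.258 · (0.02800)/(-0.17200) = 0.04200

0.042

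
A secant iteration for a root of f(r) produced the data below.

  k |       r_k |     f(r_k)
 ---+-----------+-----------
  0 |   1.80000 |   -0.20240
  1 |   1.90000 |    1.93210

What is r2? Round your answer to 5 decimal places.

r2 = 1.90000 − 1.93210·(1.90000 − 1.80000) / (1.93210 − (-0.20240))
   = 1.90000 − (0.1932100)/(2.1345000) = 1.8094823

1.80948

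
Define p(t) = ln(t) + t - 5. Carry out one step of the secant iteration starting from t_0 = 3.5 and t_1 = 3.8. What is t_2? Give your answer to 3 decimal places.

p(3.5) = -0.24724, p(3.8) = 0.13500
t_2 = 3.80000 − 0.13500·(3.80000 − 3.50000) / (0.13500 − (-0.24724)) = 3.80000 − (0.04050)/(0.38224) = 3.69404

3.694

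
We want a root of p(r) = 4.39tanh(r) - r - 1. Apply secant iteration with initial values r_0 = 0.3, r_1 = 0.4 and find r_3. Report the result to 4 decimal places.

0.3070

p(0.3) = -0.021138, p(0.4) = 0.267976
r_2 = 0.400000 − 0.267976·(0.400000 − 0.300000) / (0.267976 − (-0.021138)) = 0.400000 − (0.026798)/(0.289114) = 0.307311
p(0.307311) = 0.000861
r_3 = 0.307311 − 0.000861·(0.307311 − 0.400000) / (0.000861 − 0.267976) = 0.307311 − (-0.000080)/(-0.267115) = 0.307013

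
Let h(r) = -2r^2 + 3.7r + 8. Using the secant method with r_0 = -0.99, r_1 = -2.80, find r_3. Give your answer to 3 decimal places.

-1.258

h(-0.99) = 2.37680, h(-2.80) = -18.04000
r_2 = -2.80000 − (-18.04000)·(-2.80000 − (-0.99000)) / (-18.04000 − 2.37680) = -2.80000 − (32.65240)/(-20.41680) = -1.20071
h(-1.20071) = 0.67397
r_3 = -1.20071 − 0.67397·(-1.20071 − (-2.80000)) / (0.67397 − (-18.04000)) = -1.20071 − (1.07788)/(18.71397) = -1.25831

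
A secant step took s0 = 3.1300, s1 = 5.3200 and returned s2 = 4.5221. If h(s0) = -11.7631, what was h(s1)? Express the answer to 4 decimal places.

6.7422

The secant line through (3.1300, -11.7631) and (5.3200, h(s1)) crosses zero at s2 = 4.5221.
So (3.1300, -11.7631), (5.3200, h(s1)), (4.5221, 0) are collinear:
h(s1) = -11.7631 · (5.3200 − 4.5221) / (3.1300 − 4.5221) = -11.7631 · (0.797900)/(-1.392100) = 6.742172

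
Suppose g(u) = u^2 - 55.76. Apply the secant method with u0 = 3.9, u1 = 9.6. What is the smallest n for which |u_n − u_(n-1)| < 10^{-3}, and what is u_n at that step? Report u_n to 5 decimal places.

n = 6, u_n = 7.46726

g(3.9) = -40.5500000, g(9.6) = 36.4000000
u2 = 9.6000000 − 36.4000000·(5.7000000)/(76.9500000) = 6.9037037;  |Δ| = 2.6962963
g(6.9037037) = -8.0988752
u3 = 6.9037037 − (-8.0988752)·(-2.6962963)/(-44.4988752) = 7.3944345;  |Δ| = 0.4907308
g(7.3944345) = -1.0823389
u4 = 7.3944345 − (-1.0823389)·(0.4907308)/(7.0165363) = 7.4701324;  |Δ| = 0.0756979
g(7.4701324) = 0.0428775
u5 = 7.4701324 − 0.0428775·(0.0756979)/(1.1252163) = 7.4672478;  |Δ| = 0.0028845
g(7.4672478) = -0.0002100
u6 = 7.4672478 − (-0.0002100)·(-0.0028845)/(-0.0430875) = 7.4672619;  |Δ| = 0.0000141
|u6 − u5| = 0.0000141 < 10^{-3}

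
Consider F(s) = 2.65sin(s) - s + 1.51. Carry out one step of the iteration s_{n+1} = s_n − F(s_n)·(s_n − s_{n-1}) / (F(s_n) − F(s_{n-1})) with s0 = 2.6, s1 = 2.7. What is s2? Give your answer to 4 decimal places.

2.6828

F(2.6) = 0.276079, F(2.7) = -0.057443
s2 = 2.700000 − (-0.057443)·(2.700000 − 2.600000) / (-0.057443 − 0.276079) = 2.700000 − (-0.005744)/(-0.333522) = 2.682777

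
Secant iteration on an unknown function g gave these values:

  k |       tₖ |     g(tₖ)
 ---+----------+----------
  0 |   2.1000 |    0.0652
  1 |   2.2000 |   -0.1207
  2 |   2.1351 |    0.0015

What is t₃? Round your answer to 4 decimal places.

t₃ = 2.1351 − 0.0015·(2.1351 − 2.2000) / (0.0015 − (-0.1207))
   = 2.1351 − (-0.000097)/(0.122200) = 2.135897

2.1359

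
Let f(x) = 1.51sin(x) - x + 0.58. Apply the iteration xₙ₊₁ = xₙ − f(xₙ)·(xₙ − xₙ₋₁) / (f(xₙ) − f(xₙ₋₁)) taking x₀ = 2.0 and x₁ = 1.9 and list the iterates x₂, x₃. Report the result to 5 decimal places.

f(2.0) = -0.0469609, f(1.9) = 0.1089131
x₂ = 1.9000000 − 0.1089131·(1.9000000 − 2.0000000) / (0.1089131 − (-0.0469609)) = 1.9000000 − (-0.0108913)/(0.1558740) = 1.9698725
f(1.9698725) = 0.0014722
x₃ = 1.9698725 − 0.0014722·(1.9698725 − 1.9000000) / (0.0014722 − 0.1089131) = 1.9698725 − (0.0001029)/(-0.1074410) = 1.9708299

1.96987, 1.97083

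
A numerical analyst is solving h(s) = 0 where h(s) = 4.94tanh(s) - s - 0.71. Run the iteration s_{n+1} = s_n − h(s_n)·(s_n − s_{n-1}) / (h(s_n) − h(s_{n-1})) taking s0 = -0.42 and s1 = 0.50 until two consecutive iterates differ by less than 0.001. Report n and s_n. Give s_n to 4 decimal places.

h(-0.42) = -2.250836, h(0.50) = 1.072859
s2 = 0.500000 − 1.072859·(0.920000)/(3.323695) = 0.203032;  |Δ| = 0.296968
h(0.203032) = 0.076389
s3 = 0.203032 − 0.076389·(-0.296968)/(-0.996470) = 0.180267;  |Δ| = 0.022765
h(0.180267) = -0.009271
s4 = 0.180267 − (-0.009271)·(-0.022765)/(-0.085660) = 0.182731;  |Δ| = 0.002464
h(0.182731) = 0.000044
s5 = 0.182731 − 0.000044·(0.002464)/(0.009316) = 0.182719;  |Δ| = 0.000012
|s5 − s4| = 0.000012 < 0.001

n = 5, s_n = 0.1827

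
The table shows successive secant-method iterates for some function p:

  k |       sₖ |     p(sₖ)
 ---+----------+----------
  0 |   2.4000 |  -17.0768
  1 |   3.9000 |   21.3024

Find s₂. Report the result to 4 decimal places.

3.0674

s₂ = 3.9000 − 21.3024·(3.9000 − 2.4000) / (21.3024 − (-17.0768))
   = 3.9000 − (31.953600)/(38.379200) = 3.067424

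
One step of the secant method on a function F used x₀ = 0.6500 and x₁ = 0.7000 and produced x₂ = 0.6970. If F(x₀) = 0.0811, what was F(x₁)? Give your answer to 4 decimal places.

The secant line through (0.6500, 0.0811) and (0.7000, F(x₁)) crosses zero at x₂ = 0.6970.
So (0.6500, 0.0811), (0.7000, F(x₁)), (0.6970, 0) are collinear:
F(x₁) = 0.0811 · (0.7000 − 0.6970) / (0.6500 − 0.6970) = 0.0811 · (0.003000)/(-0.047000) = -0.005177

-0.0052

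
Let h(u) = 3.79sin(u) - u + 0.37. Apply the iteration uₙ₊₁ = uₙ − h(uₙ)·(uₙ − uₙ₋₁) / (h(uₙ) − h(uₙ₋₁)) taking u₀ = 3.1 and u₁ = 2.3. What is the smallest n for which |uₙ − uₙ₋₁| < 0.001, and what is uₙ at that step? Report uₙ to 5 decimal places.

h(3.1) = -2.5724093, h(2.3) = 0.8962228
u₂ = 2.3000000 − 0.8962228·(-0.8000000)/(3.4686320) = 2.5067034;  |Δ| = 0.2067034
h(2.5067034) = 0.1111013
u₃ = 2.5067034 − 0.1111013·(0.2067034)/(-0.7851215) = 2.5359537;  |Δ| = 0.0292503
h(2.5359537) = -0.0083541
u₄ = 2.5359537 − (-0.0083541)·(0.0292503)/(-0.1194554) = 2.5339081;  |Δ| = 0.0020456
h(2.5339081) = 0.0000609
u₅ = 2.5339081 − 0.0000609·(-0.0020456)/(0.0084151) = 2.5339229;  |Δ| = 0.0000148
|u₅ − u₄| = 0.0000148 < 0.001

n = 5, uₙ = 2.53392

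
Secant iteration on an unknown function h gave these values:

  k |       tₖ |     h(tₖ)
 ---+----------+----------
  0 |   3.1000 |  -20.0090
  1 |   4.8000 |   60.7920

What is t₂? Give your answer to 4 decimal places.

3.5210

t₂ = 4.8000 − 60.7920·(4.8000 − 3.1000) / (60.7920 − (-20.0090))
   = 4.8000 − (103.346400)/(80.801000) = 3.520976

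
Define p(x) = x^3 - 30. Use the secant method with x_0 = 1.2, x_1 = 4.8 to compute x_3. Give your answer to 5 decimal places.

p(1.2) = -28.2720000, p(4.8) = 80.5920000
x_2 = 4.8000000 − 80.5920000·(4.8000000 − 1.2000000) / (80.5920000 − (-28.2720000)) = 4.8000000 − (290.1312000)/(108.8640000) = 2.1349206
p(2.1349206) = -20.2692749
x_3 = 2.1349206 − (-20.2692749)·(2.1349206 − 4.8000000) / (-20.2692749 − 80.5920000) = 2.1349206 − (54.0192262)/(-100.8612749) = 2.6705001

2.67050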